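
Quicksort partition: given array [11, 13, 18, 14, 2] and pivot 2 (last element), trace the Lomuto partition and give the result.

Lomuto partition with pivot = 2:

Initial array: [11, 13, 18, 14, 2]

arr[0]=11 > 2: no swap
arr[1]=13 > 2: no swap
arr[2]=18 > 2: no swap
arr[3]=14 > 2: no swap

Place pivot at position 0: [2, 13, 18, 14, 11]
Pivot position: 0

After partitioning with pivot 2, the array becomes [2, 13, 18, 14, 11]. The pivot is placed at index 0. All elements to the left of the pivot are <= 2, and all elements to the right are > 2.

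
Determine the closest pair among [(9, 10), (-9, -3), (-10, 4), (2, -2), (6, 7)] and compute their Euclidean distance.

Computing all pairwise distances among 5 points:

d((9, 10), (-9, -3)) = 22.2036
d((9, 10), (-10, 4)) = 19.9249
d((9, 10), (2, -2)) = 13.8924
d((9, 10), (6, 7)) = 4.2426 <-- minimum
d((-9, -3), (-10, 4)) = 7.0711
d((-9, -3), (2, -2)) = 11.0454
d((-9, -3), (6, 7)) = 18.0278
d((-10, 4), (2, -2)) = 13.4164
d((-10, 4), (6, 7)) = 16.2788
d((2, -2), (6, 7)) = 9.8489

Closest pair: (9, 10) and (6, 7) with distance 4.2426

The closest pair is (9, 10) and (6, 7) with Euclidean distance 4.2426. For 5 points, brute-force pairwise comparison is shown above. For large n, the divide-and-conquer algorithm (sort by x, recurse on halves, check the dividing strip) achieves O(n log n).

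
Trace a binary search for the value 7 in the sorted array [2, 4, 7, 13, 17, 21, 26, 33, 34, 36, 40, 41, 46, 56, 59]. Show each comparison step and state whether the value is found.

Binary search for 7 in [2, 4, 7, 13, 17, 21, 26, 33, 34, 36, 40, 41, 46, 56, 59]:

lo=0, hi=14, mid=7, arr[mid]=33 -> 33 > 7, search left half
lo=0, hi=6, mid=3, arr[mid]=13 -> 13 > 7, search left half
lo=0, hi=2, mid=1, arr[mid]=4 -> 4 < 7, search right half
lo=2, hi=2, mid=2, arr[mid]=7 -> Found target at index 2!

Binary search finds 7 at index 2 after 4 comparisons. The search repeatedly halves the search space by comparing with the middle element.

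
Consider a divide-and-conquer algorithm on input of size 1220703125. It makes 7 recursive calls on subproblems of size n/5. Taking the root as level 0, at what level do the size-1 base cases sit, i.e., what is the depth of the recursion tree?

For divide and conquer with division factor 5:

Problem sizes at each level:
Level 0: 1220703125
Level 1: 244140625
Level 2: 48828125
Level 3: 9765625
Level 4: 1953125
Level 5: 390625
Level 6: 78125
Level 7: 15625
Level 8: 3125
Level 9: 625
Level 10: 125
Level 11: 25
Level 12: 5
Level 13: 1

The root is level 0 and the size-1 base case is level 13 (the tree spans levels 0 through 13, i.e. 14 levels counting the root), so the depth is the number of divisions: log_5(1220703125) = 13

The recursion tree depth is log_5(1220703125) = 13. At each level, the problem size is divided by 5, so it takes 13 divisions to reduce to a base case of size 1. The algorithm makes 7 recursive calls at each level.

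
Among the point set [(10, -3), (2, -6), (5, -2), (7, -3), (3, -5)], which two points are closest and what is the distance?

Computing all pairwise distances among 5 points:

d((10, -3), (2, -6)) = 8.544
d((10, -3), (5, -2)) = 5.099
d((10, -3), (7, -3)) = 3.0
d((10, -3), (3, -5)) = 7.2801
d((2, -6), (5, -2)) = 5.0
d((2, -6), (7, -3)) = 5.831
d((2, -6), (3, -5)) = 1.4142 <-- minimum
d((5, -2), (7, -3)) = 2.2361
d((5, -2), (3, -5)) = 3.6056
d((7, -3), (3, -5)) = 4.4721

Closest pair: (2, -6) and (3, -5) with distance 1.4142

The closest pair is (2, -6) and (3, -5) with Euclidean distance 1.4142. For 5 points, brute-force pairwise comparison is shown above. For large n, the divide-and-conquer algorithm (sort by x, recurse on halves, check the dividing strip) achieves O(n log n).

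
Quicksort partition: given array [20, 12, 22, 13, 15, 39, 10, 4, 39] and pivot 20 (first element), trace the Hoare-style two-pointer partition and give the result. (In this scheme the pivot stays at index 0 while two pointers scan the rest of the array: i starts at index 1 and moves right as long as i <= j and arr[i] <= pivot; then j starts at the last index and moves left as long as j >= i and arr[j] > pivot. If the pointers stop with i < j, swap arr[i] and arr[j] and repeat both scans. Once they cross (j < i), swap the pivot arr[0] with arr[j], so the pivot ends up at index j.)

Hoare-style two-pointer partition with pivot = 20:

Initial array: [20, 12, 22, 13, 15, 39, 10, 4, 39]

Pointers start at i = 1, j = 8.
i stops at index 2 (arr[2]=22 > 20), j stops at index 7 (arr[7]=4 <= 20): swap arr[2] and arr[7], array becomes [20, 12, 4, 13, 15, 39, 10, 22, 39]
i stops at index 5 (arr[5]=39 > 20), j stops at index 6 (arr[6]=10 <= 20): swap arr[5] and arr[6], array becomes [20, 12, 4, 13, 15, 10, 39, 22, 39]
i ends at 6, j ends at 5: the pointers have crossed (j < i), so scanning stops.

Swap pivot arr[0] with arr[5] to place pivot at position 5: [10, 12, 4, 13, 15, 20, 39, 22, 39]
Pivot position: 5

After partitioning with pivot 20, the array becomes [10, 12, 4, 13, 15, 20, 39, 22, 39]. The pivot is placed at index 5. All elements to the left of the pivot are <= 20, and all elements to the right are > 20.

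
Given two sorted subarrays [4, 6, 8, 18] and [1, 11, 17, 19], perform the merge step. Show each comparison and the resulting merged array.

Merging process:

Compare 4 vs 1: take 1 from right. Merged: [1]
Compare 4 vs 11: take 4 from left. Merged: [1, 4]
Compare 6 vs 11: take 6 from left. Merged: [1, 4, 6]
Compare 8 vs 11: take 8 from left. Merged: [1, 4, 6, 8]
Compare 18 vs 11: take 11 from right. Merged: [1, 4, 6, 8, 11]
Compare 18 vs 17: take 17 from right. Merged: [1, 4, 6, 8, 11, 17]
Compare 18 vs 19: take 18 from left. Merged: [1, 4, 6, 8, 11, 17, 18]
Append remaining from right: [19]. Merged: [1, 4, 6, 8, 11, 17, 18, 19]

Final merged array: [1, 4, 6, 8, 11, 17, 18, 19]
Total comparisons: 7

The merged array is [1, 4, 6, 8, 11, 17, 18, 19], requiring 7 comparisons. The merge step runs in O(n) time where n is the total number of elements.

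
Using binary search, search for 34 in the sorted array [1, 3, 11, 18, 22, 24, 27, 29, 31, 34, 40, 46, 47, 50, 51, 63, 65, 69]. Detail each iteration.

Binary search for 34 in [1, 3, 11, 18, 22, 24, 27, 29, 31, 34, 40, 46, 47, 50, 51, 63, 65, 69]:

lo=0, hi=17, mid=8, arr[mid]=31 -> 31 < 34, search right half
lo=9, hi=17, mid=13, arr[mid]=50 -> 50 > 34, search left half
lo=9, hi=12, mid=10, arr[mid]=40 -> 40 > 34, search left half
lo=9, hi=9, mid=9, arr[mid]=34 -> Found target at index 9!

Binary search finds 34 at index 9 after 4 comparisons. The search repeatedly halves the search space by comparing with the middle element.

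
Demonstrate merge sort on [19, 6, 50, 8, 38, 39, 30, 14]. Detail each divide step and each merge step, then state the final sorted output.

Merge sort trace:

Split: [19, 6, 50, 8, 38, 39, 30, 14] -> [19, 6, 50, 8] and [38, 39, 30, 14]
  Split: [19, 6, 50, 8] -> [19, 6] and [50, 8]
    Split: [19, 6] -> [19] and [6]
    Merge: [19] + [6] -> [6, 19]
    Split: [50, 8] -> [50] and [8]
    Merge: [50] + [8] -> [8, 50]
  Merge: [6, 19] + [8, 50] -> [6, 8, 19, 50]
  Split: [38, 39, 30, 14] -> [38, 39] and [30, 14]
    Split: [38, 39] -> [38] and [39]
    Merge: [38] + [39] -> [38, 39]
    Split: [30, 14] -> [30] and [14]
    Merge: [30] + [14] -> [14, 30]
  Merge: [38, 39] + [14, 30] -> [14, 30, 38, 39]
Merge: [6, 8, 19, 50] + [14, 30, 38, 39] -> [6, 8, 14, 19, 30, 38, 39, 50]

Final sorted array: [6, 8, 14, 19, 30, 38, 39, 50]

The merge sort proceeds by recursively splitting the array and merging sorted halves.
After all merges, the sorted array is [6, 8, 14, 19, 30, 38, 39, 50].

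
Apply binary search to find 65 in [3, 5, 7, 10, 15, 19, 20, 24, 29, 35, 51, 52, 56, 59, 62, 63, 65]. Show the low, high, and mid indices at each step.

Binary search for 65 in [3, 5, 7, 10, 15, 19, 20, 24, 29, 35, 51, 52, 56, 59, 62, 63, 65]:

lo=0, hi=16, mid=8, arr[mid]=29 -> 29 < 65, search right half
lo=9, hi=16, mid=12, arr[mid]=56 -> 56 < 65, search right half
lo=13, hi=16, mid=14, arr[mid]=62 -> 62 < 65, search right half
lo=15, hi=16, mid=15, arr[mid]=63 -> 63 < 65, search right half
lo=16, hi=16, mid=16, arr[mid]=65 -> Found target at index 16!

Binary search finds 65 at index 16 after 5 comparisons. The search repeatedly halves the search space by comparing with the middle element.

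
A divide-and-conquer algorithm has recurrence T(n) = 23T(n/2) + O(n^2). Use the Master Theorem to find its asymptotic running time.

Master Theorem for T(n) = 23T(n/2) + O(n^2):

a = 23, b = 2, c = 2
log_b(a) = log_2(23) = 4.5236

Case 1: c = 2 < log_2(23) = 4.5236
T(n) = O(n^(log_2 23))

For T(n) = 23T(n/2) + O(n^2): log_2(23) = 4.5236. This is Case 1 of the Master Theorem (c < log_b(a), work dominated by leaves), giving O(n^(log_2 23)).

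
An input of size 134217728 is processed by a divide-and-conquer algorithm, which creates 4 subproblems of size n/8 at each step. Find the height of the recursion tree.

For divide and conquer with division factor 8:

Problem sizes at each level:
Level 0: 134217728
Level 1: 16777216
Level 2: 2097152
Level 3: 262144
Level 4: 32768
Level 5: 4096
Level 6: 512
Level 7: 64
Level 8: 8
Level 9: 1

The root is level 0 and the size-1 base case is level 9 (the tree spans levels 0 through 9, i.e. 10 levels counting the root), so the depth is the number of divisions: log_8(134217728) = 9

The recursion tree depth is log_8(134217728) = 9. At each level, the problem size is divided by 8, so it takes 9 divisions to reduce to a base case of size 1. The algorithm makes 4 recursive calls at each level.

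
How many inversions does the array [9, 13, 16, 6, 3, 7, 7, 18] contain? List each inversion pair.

Finding inversions in [9, 13, 16, 6, 3, 7, 7, 18]:

(0, 3): arr[0]=9 > arr[3]=6
(0, 4): arr[0]=9 > arr[4]=3
(0, 5): arr[0]=9 > arr[5]=7
(0, 6): arr[0]=9 > arr[6]=7
(1, 3): arr[1]=13 > arr[3]=6
(1, 4): arr[1]=13 > arr[4]=3
(1, 5): arr[1]=13 > arr[5]=7
(1, 6): arr[1]=13 > arr[6]=7
(2, 3): arr[2]=16 > arr[3]=6
(2, 4): arr[2]=16 > arr[4]=3
(2, 5): arr[2]=16 > arr[5]=7
(2, 6): arr[2]=16 > arr[6]=7
(3, 4): arr[3]=6 > arr[4]=3

Total inversions: 13

The array has 13 inversion(s): (0,3), (0,4), (0,5), (0,6), (1,3), (1,4), (1,5), (1,6), (2,3), (2,4), (2,5), (2,6), (3,4). Each pair (i,j) satisfies i < j and arr[i] > arr[j].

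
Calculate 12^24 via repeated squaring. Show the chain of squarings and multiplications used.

Computing 12^24 by squaring (build up from 12^1; each line after the first costs one multiplication):

12^1 = 12
12^2 = (12^1)^2 = 12^2 = 144
12^3 = 12 * 12^2 = 12 * 144 = 1728
12^6 = (12^3)^2 = 1728^2 = 2985984
12^12 = (12^6)^2 = 2985984^2 = 8916100448256
12^24 = (12^12)^2 = 8916100448256^2 = 79496847203390844133441536

Result: 79496847203390844133441536
Multiplications needed: 5 (5 lines after 12^1)

12^24 = 79496847203390844133441536. Using exponentiation by squaring, this requires 5 multiplications. The key idea: if the exponent is even, square the half-power; if odd, multiply by the base once.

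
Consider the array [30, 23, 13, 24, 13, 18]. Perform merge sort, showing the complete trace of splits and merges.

Merge sort trace:

Split: [30, 23, 13, 24, 13, 18] -> [30, 23, 13] and [24, 13, 18]
  Split: [30, 23, 13] -> [30] and [23, 13]
    Split: [23, 13] -> [23] and [13]
    Merge: [23] + [13] -> [13, 23]
  Merge: [30] + [13, 23] -> [13, 23, 30]
  Split: [24, 13, 18] -> [24] and [13, 18]
    Split: [13, 18] -> [13] and [18]
    Merge: [13] + [18] -> [13, 18]
  Merge: [24] + [13, 18] -> [13, 18, 24]
Merge: [13, 23, 30] + [13, 18, 24] -> [13, 13, 18, 23, 24, 30]

Final sorted array: [13, 13, 18, 23, 24, 30]

The merge sort proceeds by recursively splitting the array and merging sorted halves.
After all merges, the sorted array is [13, 13, 18, 23, 24, 30].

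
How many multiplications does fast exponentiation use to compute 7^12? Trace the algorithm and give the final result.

Computing 7^12 by squaring (build up from 7^1; each line after the first costs one multiplication):

7^1 = 7
7^2 = (7^1)^2 = 7^2 = 49
7^3 = 7 * 7^2 = 7 * 49 = 343
7^6 = (7^3)^2 = 343^2 = 117649
7^12 = (7^6)^2 = 117649^2 = 13841287201

Result: 13841287201
Multiplications needed: 4 (4 lines after 7^1)

7^12 = 13841287201. Using exponentiation by squaring, this requires 4 multiplications. The key idea: if the exponent is even, square the half-power; if odd, multiply by the base once.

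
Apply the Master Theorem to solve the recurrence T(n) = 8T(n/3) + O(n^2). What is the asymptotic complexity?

Master Theorem for T(n) = 8T(n/3) + O(n^2):

a = 8, b = 3, c = 2
log_b(a) = log_3(8) = 1.8928

Case 3: c = 2 > log_3(8) = 1.8928
T(n) = O(n^2) = O(n^2)

For T(n) = 8T(n/3) + O(n^2): log_3(8) = 1.8928. This is Case 3 of the Master Theorem (c > log_b(a), work dominated by root), giving O(n^2).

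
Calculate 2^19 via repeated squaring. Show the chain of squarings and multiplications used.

Computing 2^19 by squaring (build up from 2^1; each line after the first costs one multiplication):

2^1 = 2
2^2 = (2^1)^2 = 2^2 = 4
2^4 = (2^2)^2 = 4^2 = 16
2^8 = (2^4)^2 = 16^2 = 256
2^9 = 2 * 2^8 = 2 * 256 = 512
2^18 = (2^9)^2 = 512^2 = 262144
2^19 = 2 * 2^18 = 2 * 262144 = 524288

Result: 524288
Multiplications needed: 6 (6 lines after 2^1)

2^19 = 524288. Using exponentiation by squaring, this requires 6 multiplications. The key idea: if the exponent is even, square the half-power; if odd, multiply by the base once.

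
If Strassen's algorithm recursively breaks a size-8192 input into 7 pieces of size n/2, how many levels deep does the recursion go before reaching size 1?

For divide and conquer with division factor 2:

Problem sizes at each level:
Level 0: 8192
Level 1: 4096
Level 2: 2048
Level 3: 1024
Level 4: 512
Level 5: 256
Level 6: 128
Level 7: 64
Level 8: 32
Level 9: 16
Level 10: 8
Level 11: 4
Level 12: 2
Level 13: 1

The root is level 0 and the size-1 base case is level 13 (the tree spans levels 0 through 13, i.e. 14 levels counting the root), so the depth is the number of divisions: log_2(8192) = 13

The recursion tree depth is log_2(8192) = 13. At each level, the problem size is divided by 2, so it takes 13 divisions to reduce to a base case of size 1. The algorithm makes 7 recursive calls at each level.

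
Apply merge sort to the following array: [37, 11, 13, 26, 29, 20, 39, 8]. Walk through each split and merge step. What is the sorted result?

Merge sort trace:

Split: [37, 11, 13, 26, 29, 20, 39, 8] -> [37, 11, 13, 26] and [29, 20, 39, 8]
  Split: [37, 11, 13, 26] -> [37, 11] and [13, 26]
    Split: [37, 11] -> [37] and [11]
    Merge: [37] + [11] -> [11, 37]
    Split: [13, 26] -> [13] and [26]
    Merge: [13] + [26] -> [13, 26]
  Merge: [11, 37] + [13, 26] -> [11, 13, 26, 37]
  Split: [29, 20, 39, 8] -> [29, 20] and [39, 8]
    Split: [29, 20] -> [29] and [20]
    Merge: [29] + [20] -> [20, 29]
    Split: [39, 8] -> [39] and [8]
    Merge: [39] + [8] -> [8, 39]
  Merge: [20, 29] + [8, 39] -> [8, 20, 29, 39]
Merge: [11, 13, 26, 37] + [8, 20, 29, 39] -> [8, 11, 13, 20, 26, 29, 37, 39]

Final sorted array: [8, 11, 13, 20, 26, 29, 37, 39]

The merge sort proceeds by recursively splitting the array and merging sorted halves.
After all merges, the sorted array is [8, 11, 13, 20, 26, 29, 37, 39].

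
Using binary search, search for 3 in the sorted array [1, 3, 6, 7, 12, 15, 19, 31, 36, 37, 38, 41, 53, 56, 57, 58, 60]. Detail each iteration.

Binary search for 3 in [1, 3, 6, 7, 12, 15, 19, 31, 36, 37, 38, 41, 53, 56, 57, 58, 60]:

lo=0, hi=16, mid=8, arr[mid]=36 -> 36 > 3, search left half
lo=0, hi=7, mid=3, arr[mid]=7 -> 7 > 3, search left half
lo=0, hi=2, mid=1, arr[mid]=3 -> Found target at index 1!

Binary search finds 3 at index 1 after 3 comparisons. The search repeatedly halves the search space by comparing with the middle element.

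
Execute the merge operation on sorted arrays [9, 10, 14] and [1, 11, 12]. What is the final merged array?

Merging process:

Compare 9 vs 1: take 1 from right. Merged: [1]
Compare 9 vs 11: take 9 from left. Merged: [1, 9]
Compare 10 vs 11: take 10 from left. Merged: [1, 9, 10]
Compare 14 vs 11: take 11 from right. Merged: [1, 9, 10, 11]
Compare 14 vs 12: take 12 from right. Merged: [1, 9, 10, 11, 12]
Append remaining from left: [14]. Merged: [1, 9, 10, 11, 12, 14]

Final merged array: [1, 9, 10, 11, 12, 14]
Total comparisons: 5

The merged array is [1, 9, 10, 11, 12, 14], requiring 5 comparisons. The merge step runs in O(n) time where n is the total number of elements.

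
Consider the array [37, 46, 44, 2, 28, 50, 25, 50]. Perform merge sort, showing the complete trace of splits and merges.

Merge sort trace:

Split: [37, 46, 44, 2, 28, 50, 25, 50] -> [37, 46, 44, 2] and [28, 50, 25, 50]
  Split: [37, 46, 44, 2] -> [37, 46] and [44, 2]
    Split: [37, 46] -> [37] and [46]
    Merge: [37] + [46] -> [37, 46]
    Split: [44, 2] -> [44] and [2]
    Merge: [44] + [2] -> [2, 44]
  Merge: [37, 46] + [2, 44] -> [2, 37, 44, 46]
  Split: [28, 50, 25, 50] -> [28, 50] and [25, 50]
    Split: [28, 50] -> [28] and [50]
    Merge: [28] + [50] -> [28, 50]
    Split: [25, 50] -> [25] and [50]
    Merge: [25] + [50] -> [25, 50]
  Merge: [28, 50] + [25, 50] -> [25, 28, 50, 50]
Merge: [2, 37, 44, 46] + [25, 28, 50, 50] -> [2, 25, 28, 37, 44, 46, 50, 50]

Final sorted array: [2, 25, 28, 37, 44, 46, 50, 50]

The merge sort proceeds by recursively splitting the array and merging sorted halves.
After all merges, the sorted array is [2, 25, 28, 37, 44, 46, 50, 50].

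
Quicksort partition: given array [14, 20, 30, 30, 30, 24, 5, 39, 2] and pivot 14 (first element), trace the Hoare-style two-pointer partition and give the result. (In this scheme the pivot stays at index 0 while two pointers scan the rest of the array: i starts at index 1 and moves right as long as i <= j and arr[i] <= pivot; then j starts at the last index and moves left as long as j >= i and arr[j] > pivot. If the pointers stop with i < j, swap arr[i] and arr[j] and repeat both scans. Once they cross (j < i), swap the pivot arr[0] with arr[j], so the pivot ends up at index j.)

Hoare-style two-pointer partition with pivot = 14:

Initial array: [14, 20, 30, 30, 30, 24, 5, 39, 2]

Pointers start at i = 1, j = 8.
i stops at index 1 (arr[1]=20 > 14), j stops at index 8 (arr[8]=2 <= 14): swap arr[1] and arr[8], array becomes [14, 2, 30, 30, 30, 24, 5, 39, 20]
i stops at index 2 (arr[2]=30 > 14), j stops at index 6 (arr[6]=5 <= 14): swap arr[2] and arr[6], array becomes [14, 2, 5, 30, 30, 24, 30, 39, 20]
i ends at 3, j ends at 2: the pointers have crossed (j < i), so scanning stops.

Swap pivot arr[0] with arr[2] to place pivot at position 2: [5, 2, 14, 30, 30, 24, 30, 39, 20]
Pivot position: 2

After partitioning with pivot 14, the array becomes [5, 2, 14, 30, 30, 24, 30, 39, 20]. The pivot is placed at index 2. All elements to the left of the pivot are <= 14, and all elements to the right are > 14.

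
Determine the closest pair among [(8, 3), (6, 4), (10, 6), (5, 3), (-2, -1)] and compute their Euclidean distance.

Computing all pairwise distances among 5 points:

d((8, 3), (6, 4)) = 2.2361
d((8, 3), (10, 6)) = 3.6056
d((8, 3), (5, 3)) = 3.0
d((8, 3), (-2, -1)) = 10.7703
d((6, 4), (10, 6)) = 4.4721
d((6, 4), (5, 3)) = 1.4142 <-- minimum
d((6, 4), (-2, -1)) = 9.434
d((10, 6), (5, 3)) = 5.831
d((10, 6), (-2, -1)) = 13.8924
d((5, 3), (-2, -1)) = 8.0623

Closest pair: (6, 4) and (5, 3) with distance 1.4142

The closest pair is (6, 4) and (5, 3) with Euclidean distance 1.4142. For 5 points, brute-force pairwise comparison is shown above. For large n, the divide-and-conquer algorithm (sort by x, recurse on halves, check the dividing strip) achieves O(n log n).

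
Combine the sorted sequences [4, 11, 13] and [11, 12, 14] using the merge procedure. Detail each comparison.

Merging process:

Compare 4 vs 11: take 4 from left. Merged: [4]
Compare 11 vs 11: take 11 from left. Merged: [4, 11]
Compare 13 vs 11: take 11 from right. Merged: [4, 11, 11]
Compare 13 vs 12: take 12 from right. Merged: [4, 11, 11, 12]
Compare 13 vs 14: take 13 from left. Merged: [4, 11, 11, 12, 13]
Append remaining from right: [14]. Merged: [4, 11, 11, 12, 13, 14]

Final merged array: [4, 11, 11, 12, 13, 14]
Total comparisons: 5

The merged array is [4, 11, 11, 12, 13, 14], requiring 5 comparisons. The merge step runs in O(n) time where n is the total number of elements.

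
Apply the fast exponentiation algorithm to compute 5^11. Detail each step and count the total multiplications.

Computing 5^11 by squaring (build up from 5^1; each line after the first costs one multiplication):

5^1 = 5
5^2 = (5^1)^2 = 5^2 = 25
5^4 = (5^2)^2 = 25^2 = 625
5^5 = 5 * 5^4 = 5 * 625 = 3125
5^10 = (5^5)^2 = 3125^2 = 9765625
5^11 = 5 * 5^10 = 5 * 9765625 = 48828125

Result: 48828125
Multiplications needed: 5 (5 lines after 5^1)

5^11 = 48828125. Using exponentiation by squaring, this requires 5 multiplications. The key idea: if the exponent is even, square the half-power; if odd, multiply by the base once.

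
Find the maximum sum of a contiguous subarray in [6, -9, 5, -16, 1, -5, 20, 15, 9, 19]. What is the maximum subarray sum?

Using Kadane's algorithm on [6, -9, 5, -16, 1, -5, 20, 15, 9, 19]:

Scanning through the array:
Position 1 (value -9): max_ending_here = -3, max_so_far = 6
Position 2 (value 5): max_ending_here = 5, max_so_far = 6
Position 3 (value -16): max_ending_here = -11, max_so_far = 6
Position 4 (value 1): max_ending_here = 1, max_so_far = 6
Position 5 (value -5): max_ending_here = -4, max_so_far = 6
Position 6 (value 20): max_ending_here = 20, max_so_far = 20
Position 7 (value 15): max_ending_here = 35, max_so_far = 35
Position 8 (value 9): max_ending_here = 44, max_so_far = 44
Position 9 (value 19): max_ending_here = 63, max_so_far = 63

Maximum subarray: [20, 15, 9, 19]
Maximum sum: 63

The maximum subarray is [20, 15, 9, 19] with sum 63. This subarray runs from index 6 to index 9.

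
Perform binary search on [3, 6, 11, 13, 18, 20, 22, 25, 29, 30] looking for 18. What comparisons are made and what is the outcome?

Binary search for 18 in [3, 6, 11, 13, 18, 20, 22, 25, 29, 30]:

lo=0, hi=9, mid=4, arr[mid]=18 -> Found target at index 4!

Binary search finds 18 at index 4 after 1 comparisons. The search repeatedly halves the search space by comparing with the middle element.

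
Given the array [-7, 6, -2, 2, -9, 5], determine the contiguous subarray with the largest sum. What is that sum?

Using Kadane's algorithm on [-7, 6, -2, 2, -9, 5]:

Scanning through the array:
Position 1 (value 6): max_ending_here = 6, max_so_far = 6
Position 2 (value -2): max_ending_here = 4, max_so_far = 6
Position 3 (value 2): max_ending_here = 6, max_so_far = 6
Position 4 (value -9): max_ending_here = -3, max_so_far = 6
Position 5 (value 5): max_ending_here = 5, max_so_far = 6

Maximum subarray: [6]
Maximum sum: 6

The maximum subarray is [6] with sum 6. This subarray runs from index 1 to index 1.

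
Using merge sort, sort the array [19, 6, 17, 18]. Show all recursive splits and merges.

Merge sort trace:

Split: [19, 6, 17, 18] -> [19, 6] and [17, 18]
  Split: [19, 6] -> [19] and [6]
  Merge: [19] + [6] -> [6, 19]
  Split: [17, 18] -> [17] and [18]
  Merge: [17] + [18] -> [17, 18]
Merge: [6, 19] + [17, 18] -> [6, 17, 18, 19]

Final sorted array: [6, 17, 18, 19]

The merge sort proceeds by recursively splitting the array and merging sorted halves.
After all merges, the sorted array is [6, 17, 18, 19].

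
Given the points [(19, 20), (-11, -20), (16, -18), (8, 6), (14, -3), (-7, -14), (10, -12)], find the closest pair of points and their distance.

Computing all pairwise distances among 7 points:

d((19, 20), (-11, -20)) = 50.0
d((19, 20), (16, -18)) = 38.1182
d((19, 20), (8, 6)) = 17.8045
d((19, 20), (14, -3)) = 23.5372
d((19, 20), (-7, -14)) = 42.8019
d((19, 20), (10, -12)) = 33.2415
d((-11, -20), (16, -18)) = 27.074
d((-11, -20), (8, 6)) = 32.2025
d((-11, -20), (14, -3)) = 30.2324
d((-11, -20), (-7, -14)) = 7.2111 <-- minimum
d((-11, -20), (10, -12)) = 22.4722
d((16, -18), (8, 6)) = 25.2982
d((16, -18), (14, -3)) = 15.1327
d((16, -18), (-7, -14)) = 23.3452
d((16, -18), (10, -12)) = 8.4853
d((8, 6), (14, -3)) = 10.8167
d((8, 6), (-7, -14)) = 25.0
d((8, 6), (10, -12)) = 18.1108
d((14, -3), (-7, -14)) = 23.7065
d((14, -3), (10, -12)) = 9.8489
d((-7, -14), (10, -12)) = 17.1172

Closest pair: (-11, -20) and (-7, -14) with distance 7.2111

The closest pair is (-11, -20) and (-7, -14) with Euclidean distance 7.2111. For 7 points, brute-force pairwise comparison is shown above. For large n, the divide-and-conquer algorithm (sort by x, recurse on halves, check the dividing strip) achieves O(n log n).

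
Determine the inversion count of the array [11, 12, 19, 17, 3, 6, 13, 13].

Finding inversions in [11, 12, 19, 17, 3, 6, 13, 13]:

(0, 4): arr[0]=11 > arr[4]=3
(0, 5): arr[0]=11 > arr[5]=6
(1, 4): arr[1]=12 > arr[4]=3
(1, 5): arr[1]=12 > arr[5]=6
(2, 3): arr[2]=19 > arr[3]=17
(2, 4): arr[2]=19 > arr[4]=3
(2, 5): arr[2]=19 > arr[5]=6
(2, 6): arr[2]=19 > arr[6]=13
(2, 7): arr[2]=19 > arr[7]=13
(3, 4): arr[3]=17 > arr[4]=3
(3, 5): arr[3]=17 > arr[5]=6
(3, 6): arr[3]=17 > arr[6]=13
(3, 7): arr[3]=17 > arr[7]=13

Total inversions: 13

The array has 13 inversion(s): (0,4), (0,5), (1,4), (1,5), (2,3), (2,4), (2,5), (2,6), (2,7), (3,4), (3,5), (3,6), (3,7). Each pair (i,j) satisfies i < j and arr[i] > arr[j].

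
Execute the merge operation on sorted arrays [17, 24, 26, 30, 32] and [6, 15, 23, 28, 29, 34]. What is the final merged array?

Merging process:

Compare 17 vs 6: take 6 from right. Merged: [6]
Compare 17 vs 15: take 15 from right. Merged: [6, 15]
Compare 17 vs 23: take 17 from left. Merged: [6, 15, 17]
Compare 24 vs 23: take 23 from right. Merged: [6, 15, 17, 23]
Compare 24 vs 28: take 24 from left. Merged: [6, 15, 17, 23, 24]
Compare 26 vs 28: take 26 from left. Merged: [6, 15, 17, 23, 24, 26]
Compare 30 vs 28: take 28 from right. Merged: [6, 15, 17, 23, 24, 26, 28]
Compare 30 vs 29: take 29 from right. Merged: [6, 15, 17, 23, 24, 26, 28, 29]
Compare 30 vs 34: take 30 from left. Merged: [6, 15, 17, 23, 24, 26, 28, 29, 30]
Compare 32 vs 34: take 32 from left. Merged: [6, 15, 17, 23, 24, 26, 28, 29, 30, 32]
Append remaining from right: [34]. Merged: [6, 15, 17, 23, 24, 26, 28, 29, 30, 32, 34]

Final merged array: [6, 15, 17, 23, 24, 26, 28, 29, 30, 32, 34]
Total comparisons: 10

The merged array is [6, 15, 17, 23, 24, 26, 28, 29, 30, 32, 34], requiring 10 comparisons. The merge step runs in O(n) time where n is the total number of elements.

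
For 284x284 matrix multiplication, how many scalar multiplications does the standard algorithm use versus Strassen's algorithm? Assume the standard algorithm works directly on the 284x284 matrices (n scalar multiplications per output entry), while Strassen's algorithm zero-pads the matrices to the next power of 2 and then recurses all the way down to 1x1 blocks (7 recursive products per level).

Matrix multiplication for 284x284 matrices:

Strassen's algorithm requires power-of-2 dimensions. Pad 284x284 to 512x512 (next power of 2).

Standard algorithm: 284^3 = 22906304 multiplications
Strassen's algorithm: 7^(log2(512)) = 7^9 = 40353607 multiplications
Difference: 22906304 - 40353607 = -17447303 (Strassen uses MORE here due to padding overhead — for small or just-over-power-of-2 n, padding can outweigh the per-level savings)

Standard: 22906304 multiplications (284^3). Strassen: 40353607 multiplications (7^9, after padding to 512x512). Strassen reduces 8 recursive multiplications to 7 at each level.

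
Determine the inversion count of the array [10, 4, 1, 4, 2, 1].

Finding inversions in [10, 4, 1, 4, 2, 1]:

(0, 1): arr[0]=10 > arr[1]=4
(0, 2): arr[0]=10 > arr[2]=1
(0, 3): arr[0]=10 > arr[3]=4
(0, 4): arr[0]=10 > arr[4]=2
(0, 5): arr[0]=10 > arr[5]=1
(1, 2): arr[1]=4 > arr[2]=1
(1, 4): arr[1]=4 > arr[4]=2
(1, 5): arr[1]=4 > arr[5]=1
(3, 4): arr[3]=4 > arr[4]=2
(3, 5): arr[3]=4 > arr[5]=1
(4, 5): arr[4]=2 > arr[5]=1

Total inversions: 11

The array has 11 inversion(s): (0,1), (0,2), (0,3), (0,4), (0,5), (1,2), (1,4), (1,5), (3,4), (3,5), (4,5). Each pair (i,j) satisfies i < j and arr[i] > arr[j].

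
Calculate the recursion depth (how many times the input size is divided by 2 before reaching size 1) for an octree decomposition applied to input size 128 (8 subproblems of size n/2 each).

For divide and conquer with division factor 2:

Problem sizes at each level:
Level 0: 128
Level 1: 64
Level 2: 32
Level 3: 16
Level 4: 8
Level 5: 4
Level 6: 2
Level 7: 1

The root is level 0 and the size-1 base case is level 7 (the tree spans levels 0 through 7, i.e. 8 levels counting the root), so the depth is the number of divisions: log_2(128) = 7

The recursion tree depth is log_2(128) = 7. At each level, the problem size is divided by 2, so it takes 7 divisions to reduce to a base case of size 1. The algorithm makes 8 recursive calls at each level.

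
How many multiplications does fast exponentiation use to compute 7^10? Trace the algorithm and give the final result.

Computing 7^10 by squaring (build up from 7^1; each line after the first costs one multiplication):

7^1 = 7
7^2 = (7^1)^2 = 7^2 = 49
7^4 = (7^2)^2 = 49^2 = 2401
7^5 = 7 * 7^4 = 7 * 2401 = 16807
7^10 = (7^5)^2 = 16807^2 = 282475249

Result: 282475249
Multiplications needed: 4 (4 lines after 7^1)

7^10 = 282475249. Using exponentiation by squaring, this requires 4 multiplications. The key idea: if the exponent is even, square the half-power; if odd, multiply by the base once.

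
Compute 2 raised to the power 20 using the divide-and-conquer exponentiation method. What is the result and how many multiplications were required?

Computing 2^20 by squaring (build up from 2^1; each line after the first costs one multiplication):

2^1 = 2
2^2 = (2^1)^2 = 2^2 = 4
2^4 = (2^2)^2 = 4^2 = 16
2^5 = 2 * 2^4 = 2 * 16 = 32
2^10 = (2^5)^2 = 32^2 = 1024
2^20 = (2^10)^2 = 1024^2 = 1048576

Result: 1048576
Multiplications needed: 5 (5 lines after 2^1)

2^20 = 1048576. Using exponentiation by squaring, this requires 5 multiplications. The key idea: if the exponent is even, square the half-power; if odd, multiply by the base once.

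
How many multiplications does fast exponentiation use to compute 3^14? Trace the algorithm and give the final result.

Computing 3^14 by squaring (build up from 3^1; each line after the first costs one multiplication):

3^1 = 3
3^2 = (3^1)^2 = 3^2 = 9
3^3 = 3 * 3^2 = 3 * 9 = 27
3^6 = (3^3)^2 = 27^2 = 729
3^7 = 3 * 3^6 = 3 * 729 = 2187
3^14 = (3^7)^2 = 2187^2 = 4782969

Result: 4782969
Multiplications needed: 5 (5 lines after 3^1)

3^14 = 4782969. Using exponentiation by squaring, this requires 5 multiplications. The key idea: if the exponent is even, square the half-power; if odd, multiply by the base once.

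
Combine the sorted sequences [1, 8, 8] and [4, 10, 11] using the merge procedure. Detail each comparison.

Merging process:

Compare 1 vs 4: take 1 from left. Merged: [1]
Compare 8 vs 4: take 4 from right. Merged: [1, 4]
Compare 8 vs 10: take 8 from left. Merged: [1, 4, 8]
Compare 8 vs 10: take 8 from left. Merged: [1, 4, 8, 8]
Append remaining from right: [10, 11]. Merged: [1, 4, 8, 8, 10, 11]

Final merged array: [1, 4, 8, 8, 10, 11]
Total comparisons: 4

The merged array is [1, 4, 8, 8, 10, 11], requiring 4 comparisons. The merge step runs in O(n) time where n is the total number of elements.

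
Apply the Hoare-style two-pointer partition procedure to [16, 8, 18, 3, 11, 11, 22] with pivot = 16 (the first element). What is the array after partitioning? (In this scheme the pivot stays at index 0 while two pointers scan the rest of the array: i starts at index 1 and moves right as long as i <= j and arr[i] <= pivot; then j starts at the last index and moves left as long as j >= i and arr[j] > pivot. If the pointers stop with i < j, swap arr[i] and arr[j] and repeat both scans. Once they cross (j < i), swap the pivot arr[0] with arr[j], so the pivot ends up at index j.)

Hoare-style two-pointer partition with pivot = 16:

Initial array: [16, 8, 18, 3, 11, 11, 22]

Pointers start at i = 1, j = 6.
i stops at index 2 (arr[2]=18 > 16), j stops at index 5 (arr[5]=11 <= 16): swap arr[2] and arr[5], array becomes [16, 8, 11, 3, 11, 18, 22]
i ends at 5, j ends at 4: the pointers have crossed (j < i), so scanning stops.

Swap pivot arr[0] with arr[4] to place pivot at position 4: [11, 8, 11, 3, 16, 18, 22]
Pivot position: 4

After partitioning with pivot 16, the array becomes [11, 8, 11, 3, 16, 18, 22]. The pivot is placed at index 4. All elements to the left of the pivot are <= 16, and all elements to the right are > 16.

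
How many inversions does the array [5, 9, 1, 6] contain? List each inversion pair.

Finding inversions in [5, 9, 1, 6]:

(0, 2): arr[0]=5 > arr[2]=1
(1, 2): arr[1]=9 > arr[2]=1
(1, 3): arr[1]=9 > arr[3]=6

Total inversions: 3

The array has 3 inversion(s): (0,2), (1,2), (1,3). Each pair (i,j) satisfies i < j and arr[i] > arr[j].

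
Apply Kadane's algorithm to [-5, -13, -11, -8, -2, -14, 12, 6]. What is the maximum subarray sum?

Using Kadane's algorithm on [-5, -13, -11, -8, -2, -14, 12, 6]:

Scanning through the array:
Position 1 (value -13): max_ending_here = -13, max_so_far = -5
Position 2 (value -11): max_ending_here = -11, max_so_far = -5
Position 3 (value -8): max_ending_here = -8, max_so_far = -5
Position 4 (value -2): max_ending_here = -2, max_so_far = -2
Position 5 (value -14): max_ending_here = -14, max_so_far = -2
Position 6 (value 12): max_ending_here = 12, max_so_far = 12
Position 7 (value 6): max_ending_here = 18, max_so_far = 18

Maximum subarray: [12, 6]
Maximum sum: 18

The maximum subarray is [12, 6] with sum 18. This subarray runs from index 6 to index 7.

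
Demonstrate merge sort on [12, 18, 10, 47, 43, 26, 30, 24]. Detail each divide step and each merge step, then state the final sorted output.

Merge sort trace:

Split: [12, 18, 10, 47, 43, 26, 30, 24] -> [12, 18, 10, 47] and [43, 26, 30, 24]
  Split: [12, 18, 10, 47] -> [12, 18] and [10, 47]
    Split: [12, 18] -> [12] and [18]
    Merge: [12] + [18] -> [12, 18]
    Split: [10, 47] -> [10] and [47]
    Merge: [10] + [47] -> [10, 47]
  Merge: [12, 18] + [10, 47] -> [10, 12, 18, 47]
  Split: [43, 26, 30, 24] -> [43, 26] and [30, 24]
    Split: [43, 26] -> [43] and [26]
    Merge: [43] + [26] -> [26, 43]
    Split: [30, 24] -> [30] and [24]
    Merge: [30] + [24] -> [24, 30]
  Merge: [26, 43] + [24, 30] -> [24, 26, 30, 43]
Merge: [10, 12, 18, 47] + [24, 26, 30, 43] -> [10, 12, 18, 24, 26, 30, 43, 47]

Final sorted array: [10, 12, 18, 24, 26, 30, 43, 47]

The merge sort proceeds by recursively splitting the array and merging sorted halves.
After all merges, the sorted array is [10, 12, 18, 24, 26, 30, 43, 47].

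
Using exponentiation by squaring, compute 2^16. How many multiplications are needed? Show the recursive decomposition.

Computing 2^16 by squaring (build up from 2^1; each line after the first costs one multiplication):

2^1 = 2
2^2 = (2^1)^2 = 2^2 = 4
2^4 = (2^2)^2 = 4^2 = 16
2^8 = (2^4)^2 = 16^2 = 256
2^16 = (2^8)^2 = 256^2 = 65536

Result: 65536
Multiplications needed: 4 (4 lines after 2^1)

2^16 = 65536. Using exponentiation by squaring, this requires 4 multiplications. The key idea: if the exponent is even, square the half-power; if odd, multiply by the base once.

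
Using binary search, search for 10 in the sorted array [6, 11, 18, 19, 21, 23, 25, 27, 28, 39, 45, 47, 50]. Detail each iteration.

Binary search for 10 in [6, 11, 18, 19, 21, 23, 25, 27, 28, 39, 45, 47, 50]:

lo=0, hi=12, mid=6, arr[mid]=25 -> 25 > 10, search left half
lo=0, hi=5, mid=2, arr[mid]=18 -> 18 > 10, search left half
lo=0, hi=1, mid=0, arr[mid]=6 -> 6 < 10, search right half
lo=1, hi=1, mid=1, arr[mid]=11 -> 11 > 10, search left half
lo=1 > hi=0, target 10 not found

Binary search determines that 10 is not in the array after 4 comparisons. The search space was exhausted without finding the target.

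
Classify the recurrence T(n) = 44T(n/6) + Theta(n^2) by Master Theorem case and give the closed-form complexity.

Master Theorem for T(n) = 44T(n/6) + O(n^2):

a = 44, b = 6, c = 2
log_b(a) = log_6(44) = 2.1120

Case 1: c = 2 < log_6(44) = 2.1120
T(n) = O(n^(log_6 44))

For T(n) = 44T(n/6) + O(n^2): log_6(44) = 2.1120. This is Case 1 of the Master Theorem (c < log_b(a), work dominated by leaves), giving O(n^(log_6 44)).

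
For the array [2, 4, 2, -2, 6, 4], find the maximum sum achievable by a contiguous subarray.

Using Kadane's algorithm on [2, 4, 2, -2, 6, 4]:

Scanning through the array:
Position 1 (value 4): max_ending_here = 6, max_so_far = 6
Position 2 (value 2): max_ending_here = 8, max_so_far = 8
Position 3 (value -2): max_ending_here = 6, max_so_far = 8
Position 4 (value 6): max_ending_here = 12, max_so_far = 12
Position 5 (value 4): max_ending_here = 16, max_so_far = 16

Maximum subarray: [2, 4, 2, -2, 6, 4]
Maximum sum: 16

The maximum subarray is [2, 4, 2, -2, 6, 4] with sum 16. This subarray runs from index 0 to index 5.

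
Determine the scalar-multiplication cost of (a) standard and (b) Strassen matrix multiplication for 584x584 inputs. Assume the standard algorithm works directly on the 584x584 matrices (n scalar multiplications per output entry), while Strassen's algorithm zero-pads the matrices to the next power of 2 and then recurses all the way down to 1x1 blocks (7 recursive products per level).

Matrix multiplication for 584x584 matrices:

Strassen's algorithm requires power-of-2 dimensions. Pad 584x584 to 1024x1024 (next power of 2).

Standard algorithm: 584^3 = 199176704 multiplications
Strassen's algorithm: 7^(log2(1024)) = 7^10 = 282475249 multiplications
Difference: 199176704 - 282475249 = -83298545 (Strassen uses MORE here due to padding overhead — for small or just-over-power-of-2 n, padding can outweigh the per-level savings)

Standard: 199176704 multiplications (584^3). Strassen: 282475249 multiplications (7^10, after padding to 1024x1024). Strassen reduces 8 recursive multiplications to 7 at each level.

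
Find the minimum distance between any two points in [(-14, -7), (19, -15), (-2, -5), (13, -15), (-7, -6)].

Computing all pairwise distances among 5 points:

d((-14, -7), (19, -15)) = 33.9559
d((-14, -7), (-2, -5)) = 12.1655
d((-14, -7), (13, -15)) = 28.1603
d((-14, -7), (-7, -6)) = 7.0711
d((19, -15), (-2, -5)) = 23.2594
d((19, -15), (13, -15)) = 6.0
d((19, -15), (-7, -6)) = 27.5136
d((-2, -5), (13, -15)) = 18.0278
d((-2, -5), (-7, -6)) = 5.099 <-- minimum
d((13, -15), (-7, -6)) = 21.9317

Closest pair: (-2, -5) and (-7, -6) with distance 5.099

The closest pair is (-2, -5) and (-7, -6) with Euclidean distance 5.099. For 5 points, brute-force pairwise comparison is shown above. For large n, the divide-and-conquer algorithm (sort by x, recurse on halves, check the dividing strip) achieves O(n log n).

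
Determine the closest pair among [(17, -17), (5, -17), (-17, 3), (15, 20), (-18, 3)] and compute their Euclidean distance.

Computing all pairwise distances among 5 points:

d((17, -17), (5, -17)) = 12.0
d((17, -17), (-17, 3)) = 39.4462
d((17, -17), (15, 20)) = 37.054
d((17, -17), (-18, 3)) = 40.3113
d((5, -17), (-17, 3)) = 29.7321
d((5, -17), (15, 20)) = 38.3275
d((5, -17), (-18, 3)) = 30.4795
d((-17, 3), (15, 20)) = 36.2353
d((-17, 3), (-18, 3)) = 1.0 <-- minimum
d((15, 20), (-18, 3)) = 37.1214

Closest pair: (-17, 3) and (-18, 3) with distance 1.0

The closest pair is (-17, 3) and (-18, 3) with Euclidean distance 1.0. For 5 points, brute-force pairwise comparison is shown above. For large n, the divide-and-conquer algorithm (sort by x, recurse on halves, check the dividing strip) achieves O(n log n).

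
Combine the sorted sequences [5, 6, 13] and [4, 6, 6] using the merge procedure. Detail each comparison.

Merging process:

Compare 5 vs 4: take 4 from right. Merged: [4]
Compare 5 vs 6: take 5 from left. Merged: [4, 5]
Compare 6 vs 6: take 6 from left. Merged: [4, 5, 6]
Compare 13 vs 6: take 6 from right. Merged: [4, 5, 6, 6]
Compare 13 vs 6: take 6 from right. Merged: [4, 5, 6, 6, 6]
Append remaining from left: [13]. Merged: [4, 5, 6, 6, 6, 13]

Final merged array: [4, 5, 6, 6, 6, 13]
Total comparisons: 5

The merged array is [4, 5, 6, 6, 6, 13], requiring 5 comparisons. The merge step runs in O(n) time where n is the total number of elements.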